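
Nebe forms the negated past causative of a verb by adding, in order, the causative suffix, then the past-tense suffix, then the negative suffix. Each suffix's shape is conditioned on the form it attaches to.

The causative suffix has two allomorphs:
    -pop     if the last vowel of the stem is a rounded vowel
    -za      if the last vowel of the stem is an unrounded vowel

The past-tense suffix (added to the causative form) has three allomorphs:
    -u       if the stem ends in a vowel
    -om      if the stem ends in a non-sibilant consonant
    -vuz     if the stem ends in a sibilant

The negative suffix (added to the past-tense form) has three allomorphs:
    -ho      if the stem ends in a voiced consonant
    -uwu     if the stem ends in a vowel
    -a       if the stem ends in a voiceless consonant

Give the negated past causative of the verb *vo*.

Since the last vowel of *vo* is /o/ (a rounded vowel), it takes -pop, giving *vopop*.
The causative form *vopop* — final sound /p/ (a non-sibilant consonant) → -om → *vopopom*.
Since the final sound of the past-tense form *vopopom* is /m/ (a voiced consonant), it takes -ho, giving *vopopomho*.

vopopomho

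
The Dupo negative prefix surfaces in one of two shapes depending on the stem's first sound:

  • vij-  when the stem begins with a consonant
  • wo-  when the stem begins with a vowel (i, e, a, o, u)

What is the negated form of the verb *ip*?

woip

*ip* — first sound /i/ (a vowel) → wo- → *woip*.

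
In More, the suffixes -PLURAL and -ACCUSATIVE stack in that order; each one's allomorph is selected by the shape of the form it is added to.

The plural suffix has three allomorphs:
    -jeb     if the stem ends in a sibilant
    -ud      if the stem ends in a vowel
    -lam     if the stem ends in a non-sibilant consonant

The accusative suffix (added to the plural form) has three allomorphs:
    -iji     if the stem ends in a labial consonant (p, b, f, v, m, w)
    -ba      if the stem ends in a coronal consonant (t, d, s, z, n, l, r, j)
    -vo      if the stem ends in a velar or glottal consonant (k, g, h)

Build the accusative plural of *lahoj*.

lahojlamiji

Since the final sound of *lahoj* is /j/ (a non-sibilant consonant), it takes -lam, giving *lahojlam*.
The plural form *lahojlam*: final consonant = /m/, labial → -iji → *lahojlamiji*.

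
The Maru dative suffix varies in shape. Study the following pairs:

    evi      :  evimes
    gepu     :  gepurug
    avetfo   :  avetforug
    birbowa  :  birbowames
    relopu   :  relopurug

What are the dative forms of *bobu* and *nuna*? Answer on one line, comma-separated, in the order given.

Looking at the last vowel of each stem: -rug when the last vowel of the stem is a rounded vowel (*gepu*, *avetfo*, *relopu*); -mes when the last vowel of the stem is an unrounded vowel (*evi*, *birbowa*).
*bobu*: last vowel = /u/, a rounded vowel → -rug → *boburug*.
*nuna* — last vowel /a/ (an unrounded vowel) → -mes → *nunames*.

boburug, nunames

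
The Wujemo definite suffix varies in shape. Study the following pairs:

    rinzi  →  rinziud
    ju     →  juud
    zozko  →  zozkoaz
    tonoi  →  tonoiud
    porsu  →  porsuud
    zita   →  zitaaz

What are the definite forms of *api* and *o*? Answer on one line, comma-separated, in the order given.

Looking at the last vowel of each stem: -ud when the last vowel of the stem is a high vowel (*rinzi*, *ju*, *tonoi*, *porsu*); -az when the last vowel of the stem is a non-high vowel (*zozko*, *zita*).
Since the last vowel of *api* is /i/ (a high vowel), it takes -ud, giving *apiud*.
*o*: last vowel = /o/, a non-high vowel → -az → *oaz*.

apiud, oaz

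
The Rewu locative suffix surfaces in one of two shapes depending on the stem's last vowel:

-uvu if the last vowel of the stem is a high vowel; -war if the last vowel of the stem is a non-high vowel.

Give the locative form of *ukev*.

Since the last vowel of *ukev* is /e/ (a non-high vowel), it takes -war, giving *ukevwar*.

ukevwar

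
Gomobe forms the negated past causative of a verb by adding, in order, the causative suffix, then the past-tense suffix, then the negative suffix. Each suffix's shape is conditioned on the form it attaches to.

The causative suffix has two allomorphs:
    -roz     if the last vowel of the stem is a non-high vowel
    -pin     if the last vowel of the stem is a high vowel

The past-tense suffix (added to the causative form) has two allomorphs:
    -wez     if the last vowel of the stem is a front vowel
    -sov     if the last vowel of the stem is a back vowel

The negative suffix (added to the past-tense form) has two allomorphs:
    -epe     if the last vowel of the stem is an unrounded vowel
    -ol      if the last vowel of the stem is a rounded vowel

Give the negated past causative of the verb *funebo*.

funeborozsovol

Since the last vowel of *funebo* is /o/ (a non-high vowel), it takes -roz, giving *funeboroz*.
The causative form *funeboroz* — last vowel /o/ (a back vowel) → -sov → *funeborozsov*.
Since the last vowel of the past-tense form *funeborozsov* is /o/ (a rounded vowel), it takes -ol, giving *funeborozsovol*.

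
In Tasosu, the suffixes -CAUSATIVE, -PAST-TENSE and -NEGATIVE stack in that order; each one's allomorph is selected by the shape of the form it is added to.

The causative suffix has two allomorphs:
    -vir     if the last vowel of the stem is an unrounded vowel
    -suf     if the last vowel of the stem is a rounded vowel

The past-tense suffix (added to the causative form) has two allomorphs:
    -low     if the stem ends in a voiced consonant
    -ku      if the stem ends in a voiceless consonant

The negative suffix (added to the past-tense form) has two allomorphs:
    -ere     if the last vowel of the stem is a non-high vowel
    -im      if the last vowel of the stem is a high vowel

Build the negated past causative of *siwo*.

siwosufkuim

Since the last vowel of *siwo* is /o/ (a rounded vowel), it takes -suf, giving *siwosuf*.
The final consonant of the causative form *siwosuf* is /f/, which is voiceless, so the past-tense suffix is -ku, giving *siwosufku*.
The past-tense form *siwosufku*: last vowel = /u/, a high vowel → -im → *siwosufkuim*.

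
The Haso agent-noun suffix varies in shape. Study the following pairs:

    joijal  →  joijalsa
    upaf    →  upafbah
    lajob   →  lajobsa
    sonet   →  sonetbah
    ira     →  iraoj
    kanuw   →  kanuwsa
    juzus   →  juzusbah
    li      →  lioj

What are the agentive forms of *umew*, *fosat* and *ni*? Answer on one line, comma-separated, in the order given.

The alternation tracks the final sound of the stem — -bah when the stem ends in a voiceless consonant (*upaf*, *sonet*, *juzus*); -sa when the stem ends in a voiced consonant (*joijal*, *lajob*, *kanuw*); -oj when the stem ends in a vowel (*ira*, *li*).
*umew* — final sound /w/ (a voiced consonant) → -sa → *umewsa*.
*fosat* — final sound /t/ (a voiceless consonant) → -bah → *fosatbah*.
*ni*: final sound = /i/, a vowel → -oj → *nioj*.

umewsa, fosatbah, nioj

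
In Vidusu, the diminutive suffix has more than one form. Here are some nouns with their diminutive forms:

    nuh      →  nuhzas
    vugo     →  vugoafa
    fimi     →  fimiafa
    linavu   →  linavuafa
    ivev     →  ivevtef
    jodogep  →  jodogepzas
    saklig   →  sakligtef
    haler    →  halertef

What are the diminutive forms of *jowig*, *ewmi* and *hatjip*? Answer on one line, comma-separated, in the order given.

jowigtef, ewmiafa, hatjipzas

Looking at the final sound of each stem: -zas when the stem ends in a voiceless consonant (*nuh*, *jodogep*); -tef when the stem ends in a voiced consonant (*ivev*, *saklig*, *haler*); -afa when the stem ends in a vowel (*vugo*, *fimi*, *linavu*).
The final sound of *jowig* is /g/, which is a voiced consonant, so the suffix is -tef, giving *jowigtef*.
*ewmi*: final sound = /i/, a vowel → -afa → *ewmiafa*.
*hatjip* — final sound /p/ (a voiceless consonant) → -zas → *hatjipzas*.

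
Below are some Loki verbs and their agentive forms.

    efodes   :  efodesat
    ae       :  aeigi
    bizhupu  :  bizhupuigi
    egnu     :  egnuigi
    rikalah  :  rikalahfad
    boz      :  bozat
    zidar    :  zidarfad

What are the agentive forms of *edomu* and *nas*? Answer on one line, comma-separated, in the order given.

edomuigi, nasat

Looking at the final sound of each stem: -at when the stem ends in a sibilant (*efodes*, *boz*); -fad when the stem ends in a non-sibilant consonant (*rikalah*, *zidar*); -igi when the stem ends in a vowel (*ae*, *bizhupu*, *egnu*).
Since the final sound of *edomu* is /u/ (a vowel), it takes -igi, giving *edomuigi*.
The final sound of *nas* is /s/, which is a sibilant, so the suffix is -at, giving *nasat*.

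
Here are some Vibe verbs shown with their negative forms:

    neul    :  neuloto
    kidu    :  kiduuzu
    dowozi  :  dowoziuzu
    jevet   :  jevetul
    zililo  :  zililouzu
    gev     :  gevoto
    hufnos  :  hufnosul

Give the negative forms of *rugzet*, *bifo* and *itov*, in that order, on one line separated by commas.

The alternation tracks the final sound of the stem — -ul when the stem ends in a voiceless consonant (*jevet*, *hufnos*); -oto when the stem ends in a voiced consonant (*neul*, *gev*); -uzu when the stem ends in a vowel (*kidu*, *dowozi*, *zililo*).
The final sound of *rugzet* is /t/, which is a voiceless consonant, so the suffix is -ul, giving *rugzetul*.
The final sound of *bifo* is /o/, which is a vowel, so the suffix is -uzu, giving *bifouzu*.
Since the final sound of *itov* is /v/ (a voiced consonant), it takes -oto, giving *itovoto*.

rugzetul, bifouzu, itovoto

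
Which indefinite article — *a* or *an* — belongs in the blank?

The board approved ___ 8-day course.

an

The indefinite article is chosen by the initial *sound* of the following word, not its spelling.
The number *8* is spoken "eight", beginning with /eɪt/ — a vowel sound.
So the article is *an*: The board approved an 8-day course.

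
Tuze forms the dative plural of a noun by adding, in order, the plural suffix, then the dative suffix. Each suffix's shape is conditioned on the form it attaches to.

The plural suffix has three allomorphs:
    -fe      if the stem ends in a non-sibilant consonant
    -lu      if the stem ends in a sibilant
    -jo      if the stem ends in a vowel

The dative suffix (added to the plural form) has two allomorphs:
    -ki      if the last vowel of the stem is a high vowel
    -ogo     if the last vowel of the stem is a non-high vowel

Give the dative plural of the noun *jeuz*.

*jeuz*: final sound = /z/, a sibilant → -lu → *jeuzlu*.
The plural form *jeuzlu*: last vowel = /u/, a high vowel → -ki → *jeuzluki*.

jeuzluki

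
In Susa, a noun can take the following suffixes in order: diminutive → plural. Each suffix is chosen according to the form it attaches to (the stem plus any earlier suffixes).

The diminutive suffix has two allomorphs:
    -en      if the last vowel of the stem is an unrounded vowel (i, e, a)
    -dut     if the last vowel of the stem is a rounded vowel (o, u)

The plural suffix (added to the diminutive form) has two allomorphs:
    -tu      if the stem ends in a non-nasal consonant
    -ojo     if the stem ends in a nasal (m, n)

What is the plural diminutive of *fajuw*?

The last vowel of *fajuw* is /u/, which is a rounded vowel, so the diminutive suffix is -dut, giving *fajuwdut*.
The diminutive form *fajuwdut*: final consonant = /t/, non-nasal → -tu → *fajuwduttu*.

fajuwduttu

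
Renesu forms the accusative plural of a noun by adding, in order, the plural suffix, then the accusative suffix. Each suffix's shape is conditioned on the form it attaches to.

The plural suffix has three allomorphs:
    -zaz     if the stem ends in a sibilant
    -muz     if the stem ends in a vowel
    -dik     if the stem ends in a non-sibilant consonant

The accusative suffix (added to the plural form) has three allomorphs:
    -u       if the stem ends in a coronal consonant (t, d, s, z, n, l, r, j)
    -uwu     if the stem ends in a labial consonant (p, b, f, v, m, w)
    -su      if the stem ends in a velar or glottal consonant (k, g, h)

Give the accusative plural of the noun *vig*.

vigdiksu

The final sound of *vig* is /g/, which is a non-sibilant consonant, so the plural suffix is -dik, giving *vigdik*.
The plural form *vigdik* — final consonant /k/ (velar/glottal) → -su → *vigdiksu*.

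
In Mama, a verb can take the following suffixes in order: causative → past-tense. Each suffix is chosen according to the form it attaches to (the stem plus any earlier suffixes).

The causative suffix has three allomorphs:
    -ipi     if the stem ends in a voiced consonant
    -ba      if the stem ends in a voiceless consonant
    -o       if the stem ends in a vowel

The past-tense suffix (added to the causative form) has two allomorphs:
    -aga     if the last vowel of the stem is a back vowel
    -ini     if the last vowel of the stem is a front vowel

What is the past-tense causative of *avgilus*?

avgilusbaaga

*avgilus* — final sound /s/ (a voiceless consonant) → -ba → *avgilusba*.
The last vowel of the causative form *avgilusba* is /a/, which is a back vowel, so the past-tense suffix is -aga, giving *avgilusbaaga*.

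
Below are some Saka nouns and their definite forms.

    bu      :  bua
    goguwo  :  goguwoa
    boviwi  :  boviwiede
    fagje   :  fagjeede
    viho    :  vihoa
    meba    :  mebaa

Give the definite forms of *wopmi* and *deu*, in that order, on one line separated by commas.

The suffix is conditioned by the last vowel: -ede when the last vowel of the stem is a front vowel (*boviwi*, *fagje*); -a when the last vowel of the stem is a back vowel (*bu*, *goguwo*, *viho*, *meba*).
*wopmi* — last vowel /i/ (a front vowel) → -ede → *wopmiede*.
*deu* — last vowel /u/ (a back vowel) → -a → *deua*.

wopmiede, deua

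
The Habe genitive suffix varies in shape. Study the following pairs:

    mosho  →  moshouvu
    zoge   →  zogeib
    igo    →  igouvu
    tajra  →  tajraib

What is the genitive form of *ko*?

kouvu

The alternation tracks the last vowel of the stem — -uvu when the last vowel of the stem is a rounded vowel (*mosho*, *igo*); -ib when the last vowel of the stem is an unrounded vowel (*zoge*, *tajra*).
Since the last vowel of *ko* is /o/ (a rounded vowel), it takes -uvu, giving *kouvu*.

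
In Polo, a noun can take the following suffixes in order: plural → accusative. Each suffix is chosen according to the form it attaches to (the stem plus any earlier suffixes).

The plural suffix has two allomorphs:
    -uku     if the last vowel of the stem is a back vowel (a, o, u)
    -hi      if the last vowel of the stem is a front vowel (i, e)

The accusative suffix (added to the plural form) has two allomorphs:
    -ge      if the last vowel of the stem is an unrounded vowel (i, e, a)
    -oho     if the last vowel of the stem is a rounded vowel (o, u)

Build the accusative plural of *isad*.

*isad* — last vowel /a/ (a back vowel) → -uku → *isaduku*.
The plural form *isaduku* — last vowel /u/ (a rounded vowel) → -oho → *isadukuoho*.

isadukuoho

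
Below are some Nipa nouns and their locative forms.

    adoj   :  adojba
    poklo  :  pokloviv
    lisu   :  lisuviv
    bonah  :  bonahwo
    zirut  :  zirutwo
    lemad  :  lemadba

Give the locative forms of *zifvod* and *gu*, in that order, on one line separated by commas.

The pattern is voicing of the final sound: -wo when the stem ends in a voiceless consonant (*bonah*, *zirut*); -ba when the stem ends in a voiced consonant (*adoj*, *lemad*); -viv when the stem ends in a vowel (*poklo*, *lisu*).
*zifvod*: final sound = /d/, a voiced consonant → -ba → *zifvodba*.
The final sound of *gu* is /u/, which is a vowel, so the suffix is -viv, giving *guviv*.

zifvodba, guviv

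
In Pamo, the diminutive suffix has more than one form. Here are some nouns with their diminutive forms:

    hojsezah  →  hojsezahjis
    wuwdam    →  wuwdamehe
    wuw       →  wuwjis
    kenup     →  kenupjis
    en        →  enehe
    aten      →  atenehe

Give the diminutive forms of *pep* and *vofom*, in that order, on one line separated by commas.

pepjis, vofomehe

The pattern is nasality of the final consonant: -ehe when the stem ends in a nasal (*wuwdam*, *en*, *aten*); -jis when the stem ends in a non-nasal consonant (*hojsezah*, *wuw*, *kenup*).
Since the final consonant of *pep* is /p/ (non-nasal), it takes -jis, giving *pepjis*.
The final consonant of *vofom* is /m/, which is a nasal, so the suffix is -ehe, giving *vofomehe*.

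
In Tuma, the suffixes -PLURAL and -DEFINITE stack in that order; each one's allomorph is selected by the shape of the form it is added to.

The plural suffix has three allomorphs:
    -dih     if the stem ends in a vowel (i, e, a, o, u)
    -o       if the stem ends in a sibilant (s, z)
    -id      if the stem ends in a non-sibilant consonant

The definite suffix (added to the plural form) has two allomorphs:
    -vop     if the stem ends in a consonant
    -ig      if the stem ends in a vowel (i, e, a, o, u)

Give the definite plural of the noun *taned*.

The final sound of *taned* is /d/, which is a non-sibilant consonant, so the plural suffix is -id, giving *tanedid*.
The plural form *tanedid*: final sound = /d/, a consonant → -vop → *tanedidvop*.

tanedidvop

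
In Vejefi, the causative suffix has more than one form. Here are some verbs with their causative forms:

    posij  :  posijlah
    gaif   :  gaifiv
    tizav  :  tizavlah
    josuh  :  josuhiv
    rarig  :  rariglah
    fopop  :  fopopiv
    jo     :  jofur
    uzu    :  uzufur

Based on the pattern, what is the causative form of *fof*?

The pattern is voicing of the final sound: -iv when the stem ends in a voiceless consonant (*gaif*, *josuh*, *fopop*); -lah when the stem ends in a voiced consonant (*posij*, *tizav*, *rarig*); -fur when the stem ends in a vowel (*jo*, *uzu*).
*fof* — final sound /f/ (a voiceless consonant) → -iv → *fofiv*.

fofiv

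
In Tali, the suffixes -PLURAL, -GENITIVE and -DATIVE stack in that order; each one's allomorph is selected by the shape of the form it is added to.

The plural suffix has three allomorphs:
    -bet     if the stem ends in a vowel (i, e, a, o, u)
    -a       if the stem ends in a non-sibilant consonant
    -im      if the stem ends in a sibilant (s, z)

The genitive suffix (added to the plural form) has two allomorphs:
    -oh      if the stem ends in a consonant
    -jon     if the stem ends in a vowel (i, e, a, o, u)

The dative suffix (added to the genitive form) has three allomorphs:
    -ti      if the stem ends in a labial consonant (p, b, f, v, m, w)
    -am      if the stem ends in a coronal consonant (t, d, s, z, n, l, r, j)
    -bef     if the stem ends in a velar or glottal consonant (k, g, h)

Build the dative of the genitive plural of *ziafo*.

ziafobetohbef

*ziafo* — final sound /o/ (a vowel) → -bet → *ziafobet*.
The plural form *ziafobet* — final sound /t/ (a consonant) → -oh → *ziafobetoh*.
Since the final consonant of the genitive form *ziafobetoh* is /h/ (velar/glottal), it takes -bef, giving *ziafobetohbef*.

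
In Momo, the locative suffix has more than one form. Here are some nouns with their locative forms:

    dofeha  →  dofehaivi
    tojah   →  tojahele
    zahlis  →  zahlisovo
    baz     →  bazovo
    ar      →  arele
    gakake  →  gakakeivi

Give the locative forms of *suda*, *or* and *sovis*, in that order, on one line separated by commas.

Looking at the final sound of each stem: -ovo when the stem ends in a sibilant (*zahlis*, *baz*); -ele when the stem ends in a non-sibilant consonant (*tojah*, *ar*); -ivi when the stem ends in a vowel (*dofeha*, *gakake*).
The final sound of *suda* is /a/, which is a vowel, so the suffix is -ivi, giving *sudaivi*.
The final sound of *or* is /r/, which is a non-sibilant consonant, so the suffix is -ele, giving *orele*.
*sovis* — final sound /s/ (a sibilant) → -ovo → *sovisovo*.

sudaivi, orele, sovisovo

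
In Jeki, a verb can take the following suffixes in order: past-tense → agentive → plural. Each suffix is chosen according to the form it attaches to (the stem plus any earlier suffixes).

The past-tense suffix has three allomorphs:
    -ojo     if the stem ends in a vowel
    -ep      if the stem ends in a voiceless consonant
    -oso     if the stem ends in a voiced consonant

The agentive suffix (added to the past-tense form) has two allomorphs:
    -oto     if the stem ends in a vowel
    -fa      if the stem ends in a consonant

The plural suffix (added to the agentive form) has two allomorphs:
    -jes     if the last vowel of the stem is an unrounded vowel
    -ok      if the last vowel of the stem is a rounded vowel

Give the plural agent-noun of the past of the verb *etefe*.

etefeojootook

Since the final sound of *etefe* is /e/ (a vowel), it takes -ojo, giving *etefeojo*.
Since the final sound of the past-tense form *etefeojo* is /o/ (a vowel), it takes -oto, giving *etefeojooto*.
The agentive form *etefeojooto*: last vowel = /o/, a rounded vowel → -ok → *etefeojootook*.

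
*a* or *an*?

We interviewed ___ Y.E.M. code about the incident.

a

The indefinite article is chosen by the initial *sound* of the following word, not its spelling.
The initialism *Y.E.M.* is read letter by letter; the first letter, Y, is pronounced /waɪ/, which begins with a consonant sound.
So the article is *a*: We interviewed a Y.E.M. code about the incident.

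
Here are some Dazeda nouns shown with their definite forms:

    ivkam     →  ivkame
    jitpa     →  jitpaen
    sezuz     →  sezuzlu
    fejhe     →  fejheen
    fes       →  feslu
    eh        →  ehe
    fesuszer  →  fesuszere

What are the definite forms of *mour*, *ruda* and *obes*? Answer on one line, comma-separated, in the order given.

moure, rudaen, obeslu

The suffix is conditioned by the final sound: -lu when the stem ends in a sibilant (*sezuz*, *fes*); -e when the stem ends in a non-sibilant consonant (*ivkam*, *eh*, *fesuszer*); -en when the stem ends in a vowel (*jitpa*, *fejhe*).
*mour* — final sound /r/ (a non-sibilant consonant) → -e → *moure*.
The final sound of *ruda* is /a/, which is a vowel, so the suffix is -en, giving *rudaen*.
The final sound of *obes* is /s/, which is a sibilant, so the suffix is -lu, giving *obeslu*.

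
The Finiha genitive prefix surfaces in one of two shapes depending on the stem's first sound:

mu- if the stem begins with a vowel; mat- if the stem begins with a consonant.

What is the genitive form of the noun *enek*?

muenek

*enek*: first sound = /e/, a vowel → mu- → *muenek*.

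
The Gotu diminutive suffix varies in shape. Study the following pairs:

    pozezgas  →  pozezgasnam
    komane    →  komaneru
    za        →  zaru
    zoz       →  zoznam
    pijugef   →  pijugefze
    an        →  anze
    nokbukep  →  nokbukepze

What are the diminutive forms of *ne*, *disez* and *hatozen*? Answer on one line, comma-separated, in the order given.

neru, diseznam, hatozenze

Looking at the final sound of each stem: -nam when the stem ends in a sibilant (*pozezgas*, *zoz*); -ze when the stem ends in a non-sibilant consonant (*pijugef*, *an*, *nokbukep*); -ru when the stem ends in a vowel (*komane*, *za*).
The final sound of *ne* is /e/, which is a vowel, so the suffix is -ru, giving *neru*.
*disez* — final sound /z/ (a sibilant) → -nam → *diseznam*.
*hatozen* — final sound /n/ (a non-sibilant consonant) → -ze → *hatozenze*.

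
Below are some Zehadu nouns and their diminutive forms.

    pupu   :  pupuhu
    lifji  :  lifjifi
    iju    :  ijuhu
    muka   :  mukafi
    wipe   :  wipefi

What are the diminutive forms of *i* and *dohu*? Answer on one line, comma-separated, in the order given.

ifi, dohuhu

The suffix is conditioned by the last vowel: -hu when the last vowel of the stem is a rounded vowel (*pupu*, *iju*); -fi when the last vowel of the stem is an unrounded vowel (*lifji*, *muka*, *wipe*).
*i* — last vowel /i/ (an unrounded vowel) → -fi → *ifi*.
*dohu* — last vowel /u/ (a rounded vowel) → -hu → *dohuhu*.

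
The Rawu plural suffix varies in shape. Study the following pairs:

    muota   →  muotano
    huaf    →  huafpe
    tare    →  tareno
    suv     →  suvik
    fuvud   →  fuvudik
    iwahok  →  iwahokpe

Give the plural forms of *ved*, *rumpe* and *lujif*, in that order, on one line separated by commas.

vedik, rumpeno, lujifpe

The alternation tracks the final sound of the stem — -pe when the stem ends in a voiceless consonant (*huaf*, *iwahok*); -ik when the stem ends in a voiced consonant (*suv*, *fuvud*); -no when the stem ends in a vowel (*muota*, *tare*).
Since the final sound of *ved* is /d/ (a voiced consonant), it takes -ik, giving *vedik*.
Since the final sound of *rumpe* is /e/ (a vowel), it takes -no, giving *rumpeno*.
*lujif*: final sound = /f/, a voiceless consonant → -pe → *lujifpe*.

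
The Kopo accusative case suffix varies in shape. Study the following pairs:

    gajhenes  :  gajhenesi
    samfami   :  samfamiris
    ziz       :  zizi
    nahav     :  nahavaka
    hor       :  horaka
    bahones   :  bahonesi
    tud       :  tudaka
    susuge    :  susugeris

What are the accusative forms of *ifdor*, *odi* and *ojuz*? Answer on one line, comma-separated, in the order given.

ifdoraka, odiris, ojuzi

Looking at the final sound of each stem: -i when the stem ends in a sibilant (*gajhenes*, *ziz*, *bahones*); -aka when the stem ends in a non-sibilant consonant (*nahav*, *hor*, *tud*); -ris when the stem ends in a vowel (*samfami*, *susuge*).
The final sound of *ifdor* is /r/, which is a non-sibilant consonant, so the suffix is -aka, giving *ifdoraka*.
*odi* — final sound /i/ (a vowel) → -ris → *odiris*.
*ojuz* — final sound /z/ (a sibilant) → -i → *ojuzi*.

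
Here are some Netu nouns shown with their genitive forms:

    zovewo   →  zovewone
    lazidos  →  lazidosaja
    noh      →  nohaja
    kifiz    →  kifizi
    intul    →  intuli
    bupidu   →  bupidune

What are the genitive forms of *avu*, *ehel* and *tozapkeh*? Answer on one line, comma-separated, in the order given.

The suffix is conditioned by the final sound: -aja when the stem ends in a voiceless consonant (*lazidos*, *noh*); -i when the stem ends in a voiced consonant (*kifiz*, *intul*); -ne when the stem ends in a vowel (*zovewo*, *bupidu*).
Since the final sound of *avu* is /u/ (a vowel), it takes -ne, giving *avune*.
Since the final sound of *ehel* is /l/ (a voiced consonant), it takes -i, giving *eheli*.
The final sound of *tozapkeh* is /h/, which is a voiceless consonant, so the suffix is -aja, giving *tozapkehaja*.

avune, eheli, tozapkehaja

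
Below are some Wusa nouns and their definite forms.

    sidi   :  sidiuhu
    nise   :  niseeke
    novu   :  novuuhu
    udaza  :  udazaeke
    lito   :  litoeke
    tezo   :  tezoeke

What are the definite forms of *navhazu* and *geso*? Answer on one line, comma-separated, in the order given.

navhazuuhu, gesoeke

Looking at the last vowel of each stem: -uhu when the last vowel of the stem is a high vowel (*sidi*, *novu*); -eke when the last vowel of the stem is a non-high vowel (*nise*, *udaza*, *lito*, *tezo*).
*navhazu*: last vowel = /u/, a high vowel → -uhu → *navhazuuhu*.
The last vowel of *geso* is /o/, which is a non-high vowel, so the suffix is -eke, giving *gesoeke*.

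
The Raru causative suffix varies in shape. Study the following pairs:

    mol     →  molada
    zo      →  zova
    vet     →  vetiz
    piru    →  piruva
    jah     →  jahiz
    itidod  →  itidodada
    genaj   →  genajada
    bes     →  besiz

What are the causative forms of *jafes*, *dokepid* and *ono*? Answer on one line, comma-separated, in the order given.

jafesiz, dokepidada, onova

The alternation tracks the final sound of the stem — -iz when the stem ends in a voiceless consonant (*vet*, *jah*, *bes*); -ada when the stem ends in a voiced consonant (*mol*, *itidod*, *genaj*); -va when the stem ends in a vowel (*zo*, *piru*).
The final sound of *jafes* is /s/, which is a voiceless consonant, so the suffix is -iz, giving *jafesiz*.
*dokepid*: final sound = /d/, a voiced consonant → -ada → *dokepidada*.
*ono*: final sound = /o/, a vowel → -va → *onova*.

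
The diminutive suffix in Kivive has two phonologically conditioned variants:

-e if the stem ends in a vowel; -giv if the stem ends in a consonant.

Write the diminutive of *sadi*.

*sadi*: final sound = /i/, a vowel → -e → *sadie*.

sadie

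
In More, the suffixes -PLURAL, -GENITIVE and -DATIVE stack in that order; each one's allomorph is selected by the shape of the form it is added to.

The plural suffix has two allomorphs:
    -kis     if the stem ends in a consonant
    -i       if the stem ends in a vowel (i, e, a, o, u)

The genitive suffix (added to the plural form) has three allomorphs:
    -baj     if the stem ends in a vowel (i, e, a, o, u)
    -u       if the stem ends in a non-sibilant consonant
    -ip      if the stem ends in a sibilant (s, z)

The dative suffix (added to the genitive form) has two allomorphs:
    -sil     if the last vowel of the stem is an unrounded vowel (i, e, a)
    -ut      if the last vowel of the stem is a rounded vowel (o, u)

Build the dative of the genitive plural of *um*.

The final sound of *um* is /m/, which is a consonant, so the plural suffix is -kis, giving *umkis*.
The final sound of the plural form *umkis* is /s/, which is a sibilant, so the genitive suffix is -ip, giving *umkisip*.
Since the last vowel of the genitive form *umkisip* is /i/ (an unrounded vowel), it takes -sil, giving *umkisipsil*.

umkisipsil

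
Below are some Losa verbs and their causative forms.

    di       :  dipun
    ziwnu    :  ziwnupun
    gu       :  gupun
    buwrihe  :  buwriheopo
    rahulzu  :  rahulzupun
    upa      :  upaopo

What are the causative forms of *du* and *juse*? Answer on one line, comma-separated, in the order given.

dupun, juseopo

The pattern is height harmony: -pun when the last vowel of the stem is a high vowel (*di*, *ziwnu*, *gu*, *rahulzu*); -opo when the last vowel of the stem is a non-high vowel (*buwrihe*, *upa*).
The last vowel of *du* is /u/, which is a high vowel, so the suffix is -pun, giving *dupun*.
*juse* — last vowel /e/ (a non-high vowel) → -opo → *juseopo*.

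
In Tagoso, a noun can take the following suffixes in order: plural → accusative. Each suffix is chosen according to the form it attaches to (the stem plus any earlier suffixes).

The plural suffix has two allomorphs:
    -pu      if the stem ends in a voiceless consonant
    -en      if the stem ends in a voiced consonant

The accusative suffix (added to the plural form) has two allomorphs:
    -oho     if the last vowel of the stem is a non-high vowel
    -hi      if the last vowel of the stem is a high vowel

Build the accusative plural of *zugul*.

The final consonant of *zugul* is /l/, which is voiced, so the plural suffix is -en, giving *zugulen*.
Since the last vowel of the plural form *zugulen* is /e/ (a non-high vowel), it takes -oho, giving *zugulenoho*.

zugulenoho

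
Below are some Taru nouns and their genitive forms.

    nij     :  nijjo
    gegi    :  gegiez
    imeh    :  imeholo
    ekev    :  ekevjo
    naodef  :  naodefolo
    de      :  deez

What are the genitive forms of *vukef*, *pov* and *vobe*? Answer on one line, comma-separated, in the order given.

vukefolo, povjo, vobeez

Looking at the final sound of each stem: -olo when the stem ends in a voiceless consonant (*imeh*, *naodef*); -jo when the stem ends in a voiced consonant (*nij*, *ekev*); -ez when the stem ends in a vowel (*gegi*, *de*).
Since the final sound of *vukef* is /f/ (a voiceless consonant), it takes -olo, giving *vukefolo*.
Since the final sound of *pov* is /v/ (a voiced consonant), it takes -jo, giving *povjo*.
*vobe* — final sound /e/ (a vowel) → -ez → *vobeez*.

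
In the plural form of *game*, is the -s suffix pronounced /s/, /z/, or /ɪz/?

/z/

The stem *game* ends in a voiced non-sibilant sound.
The plural suffix surfaces as /ɪz/ after sibilants, /s/ after other voiceless consonants, and /z/ after other voiced sounds.
So the plural -s on *game* is pronounced /z/.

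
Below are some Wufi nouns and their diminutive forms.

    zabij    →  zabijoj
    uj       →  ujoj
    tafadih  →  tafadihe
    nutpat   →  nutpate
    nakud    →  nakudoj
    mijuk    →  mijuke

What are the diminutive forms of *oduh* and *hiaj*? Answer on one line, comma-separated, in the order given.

oduhe, hiajoj

Looking at the final consonant of each stem: -e when the stem ends in a voiceless consonant (*tafadih*, *nutpat*, *mijuk*); -oj when the stem ends in a voiced consonant (*zabij*, *uj*, *nakud*).
The final consonant of *oduh* is /h/, which is voiceless, so the suffix is -e, giving *oduhe*.
*hiaj*: final consonant = /j/, voiced → -oj → *hiajoj*.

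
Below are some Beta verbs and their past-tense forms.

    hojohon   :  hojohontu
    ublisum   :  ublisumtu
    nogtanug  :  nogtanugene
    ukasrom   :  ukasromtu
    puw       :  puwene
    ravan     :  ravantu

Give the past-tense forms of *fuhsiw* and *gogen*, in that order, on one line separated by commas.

Looking at the final consonant of each stem: -tu when the stem ends in a nasal (*hojohon*, *ublisum*, *ukasrom*, *ravan*); -ene when the stem ends in a non-nasal consonant (*nogtanug*, *puw*).
*fuhsiw* — final consonant /w/ (non-nasal) → -ene → *fuhsiwene*.
*gogen*: final consonant = /n/, a nasal → -tu → *gogentu*.

fuhsiwene, gogentu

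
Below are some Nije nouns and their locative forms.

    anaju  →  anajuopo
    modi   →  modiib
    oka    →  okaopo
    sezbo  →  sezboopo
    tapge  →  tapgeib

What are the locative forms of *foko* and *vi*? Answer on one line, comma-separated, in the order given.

The pattern is front/back vowel harmony: -ib when the last vowel of the stem is a front vowel (*modi*, *tapge*); -opo when the last vowel of the stem is a back vowel (*anaju*, *oka*, *sezbo*).
*foko* — last vowel /o/ (a back vowel) → -opo → *fokoopo*.
*vi*: last vowel = /i/, a front vowel → -ib → *viib*.

fokoopo, viib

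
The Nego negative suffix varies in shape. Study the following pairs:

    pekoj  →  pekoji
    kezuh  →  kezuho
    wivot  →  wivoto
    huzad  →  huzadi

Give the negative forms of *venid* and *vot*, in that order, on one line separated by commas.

venidi, voto

The pattern is voicing of the final consonant: -o when the stem ends in a voiceless consonant (*kezuh*, *wivot*); -i when the stem ends in a voiced consonant (*pekoj*, *huzad*).
The final consonant of *venid* is /d/, which is voiced, so the suffix is -i, giving *venidi*.
*vot*: final consonant = /t/, voiceless → -o → *voto*.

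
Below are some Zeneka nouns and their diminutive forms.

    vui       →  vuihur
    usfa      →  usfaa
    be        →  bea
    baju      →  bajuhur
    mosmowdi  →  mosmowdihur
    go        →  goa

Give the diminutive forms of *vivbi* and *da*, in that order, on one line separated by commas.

vivbihur, daa

Looking at the last vowel of each stem: -hur when the last vowel of the stem is a high vowel (*vui*, *baju*, *mosmowdi*); -a when the last vowel of the stem is a non-high vowel (*usfa*, *be*, *go*).
*vivbi*: last vowel = /i/, a high vowel → -hur → *vivbihur*.
*da*: last vowel = /a/, a non-high vowel → -a → *daa*.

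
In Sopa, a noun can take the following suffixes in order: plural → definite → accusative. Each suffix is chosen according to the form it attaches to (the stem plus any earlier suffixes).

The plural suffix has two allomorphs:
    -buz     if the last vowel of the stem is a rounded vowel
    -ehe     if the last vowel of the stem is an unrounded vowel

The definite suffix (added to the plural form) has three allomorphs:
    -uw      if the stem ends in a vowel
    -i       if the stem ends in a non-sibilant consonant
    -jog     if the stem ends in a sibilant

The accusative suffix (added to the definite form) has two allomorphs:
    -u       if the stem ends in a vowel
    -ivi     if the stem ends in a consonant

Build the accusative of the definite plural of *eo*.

Since the last vowel of *eo* is /o/ (a rounded vowel), it takes -buz, giving *eobuz*.
The final sound of the plural form *eobuz* is /z/, which is a sibilant, so the definite suffix is -jog, giving *eobuzjog*.
The definite form *eobuzjog* — final sound /g/ (a consonant) → -ivi → *eobuzjogivi*.

eobuzjogivi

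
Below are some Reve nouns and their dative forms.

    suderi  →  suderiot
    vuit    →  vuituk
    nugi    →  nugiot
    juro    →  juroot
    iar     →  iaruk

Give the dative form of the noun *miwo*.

Looking at the final sound of each stem: -uk when the stem ends in a consonant (*vuit*, *iar*); -ot when the stem ends in a vowel (*suderi*, *nugi*, *juro*).
Since the final sound of *miwo* is /o/ (a vowel), it takes -ot, giving *miwoot*.

miwoot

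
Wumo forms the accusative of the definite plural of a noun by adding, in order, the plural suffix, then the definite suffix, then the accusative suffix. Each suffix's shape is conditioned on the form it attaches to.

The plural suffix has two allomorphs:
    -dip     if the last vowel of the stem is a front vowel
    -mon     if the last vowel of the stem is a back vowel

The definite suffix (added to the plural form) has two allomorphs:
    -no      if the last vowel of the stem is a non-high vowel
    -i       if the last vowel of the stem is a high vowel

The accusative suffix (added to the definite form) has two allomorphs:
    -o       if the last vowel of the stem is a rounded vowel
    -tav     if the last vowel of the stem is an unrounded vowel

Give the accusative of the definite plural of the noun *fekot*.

The last vowel of *fekot* is /o/, which is a back vowel, so the plural suffix is -mon, giving *fekotmon*.
The last vowel of the plural form *fekotmon* is /o/, which is a non-high vowel, so the definite suffix is -no, giving *fekotmonno*.
The last vowel of the definite form *fekotmonno* is /o/, which is a rounded vowel, so the accusative suffix is -o, giving *fekotmonnoo*.

fekotmonnoo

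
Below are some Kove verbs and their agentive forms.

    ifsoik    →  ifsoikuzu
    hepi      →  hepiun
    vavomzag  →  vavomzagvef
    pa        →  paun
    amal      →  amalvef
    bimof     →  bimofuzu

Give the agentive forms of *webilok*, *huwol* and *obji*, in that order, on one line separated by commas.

Looking at the final sound of each stem: -uzu when the stem ends in a voiceless consonant (*ifsoik*, *bimof*); -vef when the stem ends in a voiced consonant (*vavomzag*, *amal*); -un when the stem ends in a vowel (*hepi*, *pa*).
*webilok*: final sound = /k/, a voiceless consonant → -uzu → *webilokuzu*.
*huwol* — final sound /l/ (a voiced consonant) → -vef → *huwolvef*.
Since the final sound of *obji* is /i/ (a vowel), it takes -un, giving *objiun*.

webilokuzu, huwolvef, objiun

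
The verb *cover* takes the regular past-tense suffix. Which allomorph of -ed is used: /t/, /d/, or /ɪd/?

/d/

The stem *cover* ends in a voiced sound other than /d/.
The -ed suffix is realized as /ɪd/ after /t, d/; as /t/ after other voiceless consonants; and as /d/ after other voiced sounds.
So -ed on *cover* is pronounced /d/.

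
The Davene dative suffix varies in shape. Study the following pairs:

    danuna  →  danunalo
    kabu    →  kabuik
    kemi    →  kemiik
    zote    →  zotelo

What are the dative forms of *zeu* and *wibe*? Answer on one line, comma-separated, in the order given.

zeuik, wibelo

The suffix is conditioned by the last vowel: -ik when the last vowel of the stem is a high vowel (*kabu*, *kemi*); -lo when the last vowel of the stem is a non-high vowel (*danuna*, *zote*).
Since the last vowel of *zeu* is /u/ (a high vowel), it takes -ik, giving *zeuik*.
*wibe* — last vowel /e/ (a non-high vowel) → -lo → *wibelo*.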